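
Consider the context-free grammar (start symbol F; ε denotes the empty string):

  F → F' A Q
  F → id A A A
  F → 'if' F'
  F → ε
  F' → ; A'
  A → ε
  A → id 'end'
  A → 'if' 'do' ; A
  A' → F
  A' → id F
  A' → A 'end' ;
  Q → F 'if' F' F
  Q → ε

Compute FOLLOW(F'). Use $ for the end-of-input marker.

{ $, 'if', ;, id }

In F → F' A Q: add FIRST(A Q)\{ε} = { 'if', ;, id }.
  Since A Q is nullable, also add FOLLOW(F) = { $, 'if', ;, id }.
In F → 'if' F': F' is at the end, add FOLLOW(F) = { $, 'if', ;, id }.
In Q → F 'if' F' F: add FIRST(F)\{ε} = { 'if', ;, id }.
  Since F is nullable, also add FOLLOW(Q) = { $, 'if', ;, id }.
Union: FOLLOW(F') = { $, 'if', ;, id }.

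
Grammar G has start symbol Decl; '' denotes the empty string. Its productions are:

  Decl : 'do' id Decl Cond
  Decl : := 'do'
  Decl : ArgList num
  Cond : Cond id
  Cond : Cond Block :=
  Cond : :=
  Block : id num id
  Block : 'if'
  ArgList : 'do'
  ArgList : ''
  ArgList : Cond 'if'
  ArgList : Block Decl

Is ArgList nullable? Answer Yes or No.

Yes

ArgList has an ''-production, so ArgList ⇒ ''.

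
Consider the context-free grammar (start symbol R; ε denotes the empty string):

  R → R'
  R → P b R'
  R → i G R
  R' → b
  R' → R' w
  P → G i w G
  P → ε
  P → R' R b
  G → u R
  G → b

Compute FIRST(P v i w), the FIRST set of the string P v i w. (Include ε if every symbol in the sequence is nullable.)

{ b, u, v }

Add FIRST(P)\{ε} = { b, u }; P is nullable, continue.
v is a terminal; add {v} and stop.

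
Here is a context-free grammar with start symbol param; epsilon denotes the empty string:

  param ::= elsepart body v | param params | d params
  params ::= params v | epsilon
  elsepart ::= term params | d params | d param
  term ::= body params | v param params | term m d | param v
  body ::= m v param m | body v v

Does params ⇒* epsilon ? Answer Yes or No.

params has an epsilon-production, so params ⇒ epsilon.

Yes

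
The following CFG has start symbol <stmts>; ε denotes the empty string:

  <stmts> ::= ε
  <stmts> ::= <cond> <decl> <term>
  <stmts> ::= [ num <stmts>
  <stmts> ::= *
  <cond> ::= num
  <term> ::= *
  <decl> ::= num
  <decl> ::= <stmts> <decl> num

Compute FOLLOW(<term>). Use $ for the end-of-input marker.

{ $, *, [, num }

In <stmts> ::= <cond> <decl> <term>: <term> is at the end, add FOLLOW(<stmts>) = { $, *, [, num }.
Union: FOLLOW(<term>) = { $, *, [, num }.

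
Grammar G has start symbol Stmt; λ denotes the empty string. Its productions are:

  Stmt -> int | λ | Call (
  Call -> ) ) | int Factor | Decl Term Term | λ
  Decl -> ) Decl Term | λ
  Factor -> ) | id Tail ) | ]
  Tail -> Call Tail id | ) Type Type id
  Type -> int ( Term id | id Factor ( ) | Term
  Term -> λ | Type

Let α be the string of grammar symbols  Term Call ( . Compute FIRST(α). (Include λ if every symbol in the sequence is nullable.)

Add FIRST(Term)\{λ} = { id, int }; Term is nullable, continue.
Add FIRST(Call)\{λ} = { ), id, int }; Call is nullable, continue.
( is a terminal; add {(} and stop.

{ (, ), id, int }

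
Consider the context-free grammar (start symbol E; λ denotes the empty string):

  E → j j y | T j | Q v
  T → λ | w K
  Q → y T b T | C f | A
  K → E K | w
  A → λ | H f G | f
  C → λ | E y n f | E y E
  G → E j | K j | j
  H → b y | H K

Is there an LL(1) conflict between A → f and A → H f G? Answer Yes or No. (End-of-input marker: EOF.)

FIRST(f) = { f } and FIRST(H f G) = { b }.
The FIRST sets are disjoint and neither alternative is nullable — no conflict.

No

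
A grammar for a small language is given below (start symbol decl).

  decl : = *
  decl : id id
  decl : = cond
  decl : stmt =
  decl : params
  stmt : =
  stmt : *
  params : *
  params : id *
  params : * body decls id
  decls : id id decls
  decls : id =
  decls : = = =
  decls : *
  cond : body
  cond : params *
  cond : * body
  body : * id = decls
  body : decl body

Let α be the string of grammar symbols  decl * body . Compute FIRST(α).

{ *, =, id }

Add FIRST(decl) = { *, =, id }; decl is not nullable, stop.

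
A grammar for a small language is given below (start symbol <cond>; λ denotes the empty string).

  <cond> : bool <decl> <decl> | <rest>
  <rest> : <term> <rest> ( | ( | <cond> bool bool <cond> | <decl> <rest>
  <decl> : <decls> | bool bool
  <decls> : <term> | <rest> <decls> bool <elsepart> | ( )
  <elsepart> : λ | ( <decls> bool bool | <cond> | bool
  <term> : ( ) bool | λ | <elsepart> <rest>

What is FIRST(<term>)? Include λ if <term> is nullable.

{ (, bool, λ }

<term> : ( ) bool contributes {(}.
<term> : λ contributes λ.
From <term> : <elsepart> <rest>: <elsepart> nullable, take FIRST(<elsepart>) ∪ FIRST(<rest>) = { (, bool }.
Union: FIRST(<term>) = { (, bool, λ }.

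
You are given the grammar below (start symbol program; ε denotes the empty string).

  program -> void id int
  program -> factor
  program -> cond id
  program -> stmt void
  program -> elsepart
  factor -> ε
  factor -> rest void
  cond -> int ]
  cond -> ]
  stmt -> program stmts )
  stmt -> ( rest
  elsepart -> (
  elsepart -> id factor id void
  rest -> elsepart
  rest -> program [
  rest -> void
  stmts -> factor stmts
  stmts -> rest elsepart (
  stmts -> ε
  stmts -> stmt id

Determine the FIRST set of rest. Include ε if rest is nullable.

{ (, ), [, ], id, int, void }

From rest -> elsepart: add FIRST(elsepart) = { (, id }.
From rest -> program [: program nullable, take FIRST(program) ∪ {[} = { (, ), [, ], id, int, void }.
rest -> void contributes {void}.
Union: FIRST(rest) = { (, ), [, ], id, int, void }.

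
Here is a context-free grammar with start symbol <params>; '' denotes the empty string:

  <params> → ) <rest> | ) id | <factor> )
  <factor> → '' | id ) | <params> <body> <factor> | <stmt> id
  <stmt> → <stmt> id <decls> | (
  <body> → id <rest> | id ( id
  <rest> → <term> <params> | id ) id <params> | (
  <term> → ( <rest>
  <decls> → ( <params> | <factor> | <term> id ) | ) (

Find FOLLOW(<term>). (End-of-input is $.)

In <rest> → <term> <params>: add FIRST(<params>) = { (, ), id }.
In <decls> → <term> id ): add FIRST(id )) = { id }.
Union: FOLLOW(<term>) = { (, ), id }.

{ (, ), id }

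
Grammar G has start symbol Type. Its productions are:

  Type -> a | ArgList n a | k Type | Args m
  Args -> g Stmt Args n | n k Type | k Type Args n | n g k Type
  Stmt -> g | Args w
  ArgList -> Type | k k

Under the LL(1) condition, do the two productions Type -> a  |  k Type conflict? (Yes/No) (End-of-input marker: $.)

FIRST(a) = { a } and FIRST(k Type) = { k }.
The FIRST sets are disjoint and neither alternative is nullable — no conflict.

No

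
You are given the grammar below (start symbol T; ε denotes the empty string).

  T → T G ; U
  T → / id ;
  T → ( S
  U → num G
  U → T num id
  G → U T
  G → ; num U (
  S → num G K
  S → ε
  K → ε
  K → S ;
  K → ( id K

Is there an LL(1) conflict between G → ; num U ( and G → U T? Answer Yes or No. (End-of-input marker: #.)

No

FIRST(; num U () = { ; } and FIRST(U T) = { (, /, num }.
The FIRST sets are disjoint and neither alternative is nullable — no conflict.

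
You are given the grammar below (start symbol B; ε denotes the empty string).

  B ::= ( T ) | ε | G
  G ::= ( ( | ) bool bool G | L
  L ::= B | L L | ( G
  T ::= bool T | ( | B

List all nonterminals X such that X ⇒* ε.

Directly nullable (have an ε-production): B.
L ::= B with every symbol nullable, so L is nullable.
G ::= L with every symbol nullable, so G is nullable.
T ::= B with every symbol nullable, so T is nullable.

{ B, G, L, T }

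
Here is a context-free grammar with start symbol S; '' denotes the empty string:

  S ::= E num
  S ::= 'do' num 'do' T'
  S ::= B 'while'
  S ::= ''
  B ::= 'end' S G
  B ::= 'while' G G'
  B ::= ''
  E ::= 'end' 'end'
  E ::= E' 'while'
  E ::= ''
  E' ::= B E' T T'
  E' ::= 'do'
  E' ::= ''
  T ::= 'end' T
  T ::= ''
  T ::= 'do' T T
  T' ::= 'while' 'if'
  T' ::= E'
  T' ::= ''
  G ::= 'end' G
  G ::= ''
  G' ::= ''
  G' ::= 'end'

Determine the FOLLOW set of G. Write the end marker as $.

{ $, 'do', 'end', 'while' }

In B ::= 'end' S G: G is at the end, add FOLLOW(B) = { $, 'do', 'end', 'while' }.
In B ::= 'while' G G': add FIRST(G')\{''} = { 'end' }.
  Since G' is nullable, also add FOLLOW(B) = { $, 'do', 'end', 'while' }.
In G ::= 'end' G: G is at the end, add FOLLOW(G) = { $, 'do', 'end', 'while' }.
Union: FOLLOW(G) = { $, 'do', 'end', 'while' }.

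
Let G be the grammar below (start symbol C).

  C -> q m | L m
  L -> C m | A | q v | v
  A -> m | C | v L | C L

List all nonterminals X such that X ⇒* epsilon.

{ } (none)

No nonterminal has an empty production or an RHS whose symbols are all nullable.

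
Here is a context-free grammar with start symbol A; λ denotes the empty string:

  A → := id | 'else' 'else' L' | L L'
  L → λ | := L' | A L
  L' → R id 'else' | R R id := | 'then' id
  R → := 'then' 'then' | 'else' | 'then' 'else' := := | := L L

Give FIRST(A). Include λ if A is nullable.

A → := id contributes {:=}.
A → 'else' 'else' L' contributes {'else'}.
From A → L L': L nullable, take FIRST(L) ∪ FIRST(L') = { 'else', 'then', := }.
Union: FIRST(A) = { 'else', 'then', := }.

{ 'else', 'then', := }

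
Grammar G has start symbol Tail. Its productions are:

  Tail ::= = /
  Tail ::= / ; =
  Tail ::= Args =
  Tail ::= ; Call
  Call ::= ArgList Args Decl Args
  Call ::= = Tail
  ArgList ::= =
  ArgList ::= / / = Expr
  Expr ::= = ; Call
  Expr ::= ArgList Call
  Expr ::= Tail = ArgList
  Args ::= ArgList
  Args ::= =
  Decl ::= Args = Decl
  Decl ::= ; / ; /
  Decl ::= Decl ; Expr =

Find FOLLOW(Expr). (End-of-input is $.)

In ArgList ::= / / = Expr: Expr is at the end, add FOLLOW(ArgList) = { $, /, ;, = }.
In Decl ::= Decl ; Expr =: add FIRST(=) = { = }.
Union: FOLLOW(Expr) = { $, /, ;, = }.

{ $, /, ;, = }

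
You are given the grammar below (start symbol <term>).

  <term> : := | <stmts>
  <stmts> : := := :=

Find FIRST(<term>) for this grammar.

<term> : := contributes {:=}.
From <term> : <stmts>: add FIRST(<stmts>) = { := }.
Union: FIRST(<term>) = { := }.

{ := }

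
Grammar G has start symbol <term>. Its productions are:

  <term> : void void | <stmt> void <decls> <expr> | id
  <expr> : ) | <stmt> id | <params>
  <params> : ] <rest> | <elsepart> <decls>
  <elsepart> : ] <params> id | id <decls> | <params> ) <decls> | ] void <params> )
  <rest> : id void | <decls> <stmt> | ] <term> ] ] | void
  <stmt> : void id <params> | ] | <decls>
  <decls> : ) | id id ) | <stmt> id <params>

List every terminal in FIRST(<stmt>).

<stmt> : void id <params> contributes {void}.
<stmt> : ] contributes {]}.
From <stmt> : <decls>: add FIRST(<decls>) = { ), ], id, void }.
Union: FIRST(<stmt>) = { ), ], id, void }.

{ ), ], id, void }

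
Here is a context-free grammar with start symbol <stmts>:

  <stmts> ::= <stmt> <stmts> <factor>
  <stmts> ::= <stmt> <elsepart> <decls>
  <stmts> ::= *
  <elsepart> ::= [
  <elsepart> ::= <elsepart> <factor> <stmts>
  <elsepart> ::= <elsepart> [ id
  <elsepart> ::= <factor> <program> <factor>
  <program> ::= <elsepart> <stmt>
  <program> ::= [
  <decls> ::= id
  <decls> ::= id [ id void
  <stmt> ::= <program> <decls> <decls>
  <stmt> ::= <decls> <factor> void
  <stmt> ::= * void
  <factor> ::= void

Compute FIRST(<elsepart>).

{ [, void }

<elsepart> ::= [ contributes {[}.
From <elsepart> ::= <elsepart> <factor> <stmts>: add FIRST(<elsepart>) = { [, void }.
From <elsepart> ::= <elsepart> [ id: add FIRST(<elsepart>) = { [, void }.
From <elsepart> ::= <factor> <program> <factor>: add FIRST(<factor>) = { void }.
Union: FIRST(<elsepart>) = { [, void }.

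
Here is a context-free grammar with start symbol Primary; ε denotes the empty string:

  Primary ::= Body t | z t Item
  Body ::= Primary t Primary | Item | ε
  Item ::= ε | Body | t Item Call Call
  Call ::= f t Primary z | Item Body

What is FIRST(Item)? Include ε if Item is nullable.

Item ::= ε contributes ε.
From Item ::= Body: add FIRST(Body) = { t, z, ε } (including ε since Body is nullable).
Item ::= t Item Call Call contributes {t}.
Union: FIRST(Item) = { t, z, ε }.

{ t, z, ε }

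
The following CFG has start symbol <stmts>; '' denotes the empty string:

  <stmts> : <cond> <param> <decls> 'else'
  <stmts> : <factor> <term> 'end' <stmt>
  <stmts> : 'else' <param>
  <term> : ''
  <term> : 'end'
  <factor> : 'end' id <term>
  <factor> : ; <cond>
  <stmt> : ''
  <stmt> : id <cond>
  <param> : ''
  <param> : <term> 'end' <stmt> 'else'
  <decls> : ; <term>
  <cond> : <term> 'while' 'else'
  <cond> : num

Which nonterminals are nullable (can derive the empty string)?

Directly nullable (have an ''-production): <term>, <stmt>, <param>.
No other nonterminal has a production whose RHS symbols are all nullable.

{ <param>, <stmt>, <term> }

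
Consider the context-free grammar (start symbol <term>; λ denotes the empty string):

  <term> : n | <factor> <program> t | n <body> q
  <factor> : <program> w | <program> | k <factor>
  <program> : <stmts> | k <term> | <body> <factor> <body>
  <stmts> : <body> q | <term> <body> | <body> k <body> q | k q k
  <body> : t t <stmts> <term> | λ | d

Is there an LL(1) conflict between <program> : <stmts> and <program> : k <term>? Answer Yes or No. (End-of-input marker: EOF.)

FIRST(<stmts>) = { d, k, n, q, t } and FIRST(k <term>) = { k }.
Both contain k, so the two alternatives are not disjoint — LL(1) conflict.

Yes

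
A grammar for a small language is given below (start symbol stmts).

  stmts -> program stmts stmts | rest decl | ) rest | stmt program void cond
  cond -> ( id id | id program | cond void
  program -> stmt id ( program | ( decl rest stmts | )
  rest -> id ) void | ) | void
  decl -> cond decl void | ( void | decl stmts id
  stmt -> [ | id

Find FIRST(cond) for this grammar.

{ (, id }

cond -> ( id id contributes {(}.
cond -> id program contributes {id}.
From cond -> cond void: add FIRST(cond) = { (, id }.
Union: FIRST(cond) = { (, id }.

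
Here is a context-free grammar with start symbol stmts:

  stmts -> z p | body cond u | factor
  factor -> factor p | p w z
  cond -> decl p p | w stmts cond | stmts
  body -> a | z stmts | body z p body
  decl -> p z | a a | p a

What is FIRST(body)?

body -> a contributes {a}.
body -> z stmts contributes {z}.
From body -> body z p body: add FIRST(body) = { a, z }.
Union: FIRST(body) = { a, z }.

{ a, z }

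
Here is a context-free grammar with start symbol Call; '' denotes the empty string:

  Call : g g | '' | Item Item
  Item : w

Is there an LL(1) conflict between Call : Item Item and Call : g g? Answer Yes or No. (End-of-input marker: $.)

FIRST(Item Item) = { w } and FIRST(g g) = { g }.
The FIRST sets are disjoint and neither alternative is nullable — no conflict.

No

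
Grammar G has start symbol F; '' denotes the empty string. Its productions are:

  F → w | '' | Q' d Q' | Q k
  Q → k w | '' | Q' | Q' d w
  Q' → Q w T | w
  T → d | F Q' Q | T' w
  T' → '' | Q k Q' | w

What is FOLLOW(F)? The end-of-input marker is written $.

{ $, k, w }

F is the start symbol, so $ ∈ FOLLOW(F).
In T → F Q' Q: add FIRST(Q' Q) = { k, w }.
Union: FOLLOW(F) = { $, k, w }.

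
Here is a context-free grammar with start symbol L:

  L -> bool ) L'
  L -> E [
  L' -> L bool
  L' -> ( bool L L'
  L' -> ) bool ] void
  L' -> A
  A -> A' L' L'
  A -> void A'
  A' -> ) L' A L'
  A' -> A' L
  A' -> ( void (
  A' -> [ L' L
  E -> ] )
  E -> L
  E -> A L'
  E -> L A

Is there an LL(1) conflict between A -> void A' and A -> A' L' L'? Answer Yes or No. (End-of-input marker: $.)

FIRST(void A') = { void } and FIRST(A' L' L') = { (, ), [ }.
The FIRST sets are disjoint and neither alternative is nullable — no conflict.

No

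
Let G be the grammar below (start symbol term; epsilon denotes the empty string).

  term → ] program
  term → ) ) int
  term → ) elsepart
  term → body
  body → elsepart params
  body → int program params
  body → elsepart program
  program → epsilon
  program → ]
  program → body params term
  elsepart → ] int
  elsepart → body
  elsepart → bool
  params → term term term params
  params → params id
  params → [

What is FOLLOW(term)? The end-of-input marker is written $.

{ $, ), [, ], bool, int }

term is the start symbol, so $ ∈ FOLLOW(term).
In program → body params term: term is at the end, add FOLLOW(program) = { $, ), [, ], bool, int }.
In params → term term term params: add FIRST(term term params) = { ), ], bool, int }.
In params → term term term params: add FIRST(term params) = { ), ], bool, int }.
In params → term term term params: add FIRST(params) = { ), [, ], bool, int }.
Union: FOLLOW(term) = { $, ), [, ], bool, int }.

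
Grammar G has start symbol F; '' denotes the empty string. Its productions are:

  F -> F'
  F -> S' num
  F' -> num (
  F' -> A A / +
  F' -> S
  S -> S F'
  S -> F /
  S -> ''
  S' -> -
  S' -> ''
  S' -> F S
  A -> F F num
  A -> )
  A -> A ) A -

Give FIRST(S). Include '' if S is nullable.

From S -> S F': S, F' nullable, take FIRST(S) ∪ FIRST(F') = { ), -, /, num }; also '' since the whole RHS is nullable.
From S -> F /: F nullable, take FIRST(F) ∪ {/} = { ), -, /, num }.
S -> '' contributes ''.
Union: FIRST(S) = { ), -, /, num, '' }.

{ ), -, /, num, '' }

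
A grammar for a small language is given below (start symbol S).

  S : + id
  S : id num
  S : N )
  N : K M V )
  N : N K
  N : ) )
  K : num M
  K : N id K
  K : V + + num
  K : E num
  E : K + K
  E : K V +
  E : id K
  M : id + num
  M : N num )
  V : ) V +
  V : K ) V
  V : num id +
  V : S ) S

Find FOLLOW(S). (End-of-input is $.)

S is the start symbol, so $ ∈ FOLLOW(S).
In V : S ) S: add FIRST() S) = { ) }.
In V : S ) S: S is at the end, add FOLLOW(V) = { ), + }.
Union: FOLLOW(S) = { $, ), + }.

{ $, ), + }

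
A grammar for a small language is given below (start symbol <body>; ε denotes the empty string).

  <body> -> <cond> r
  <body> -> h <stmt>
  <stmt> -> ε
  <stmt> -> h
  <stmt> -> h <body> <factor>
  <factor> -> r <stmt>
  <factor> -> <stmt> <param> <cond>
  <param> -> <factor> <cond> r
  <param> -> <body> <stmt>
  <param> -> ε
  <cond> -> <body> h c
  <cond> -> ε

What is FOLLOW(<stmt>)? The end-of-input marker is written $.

In <body> -> h <stmt>: <stmt> is at the end, add FOLLOW(<body>) = { $, h, r }.
In <factor> -> r <stmt>: <stmt> is at the end, add FOLLOW(<factor>) = { $, h, r }.
In <factor> -> <stmt> <param> <cond>: add FIRST(<param> <cond>)\{ε} = { h, r }.
  Since <param> <cond> is nullable, also add FOLLOW(<factor>) = { $, h, r }.
In <param> -> <body> <stmt>: <stmt> is at the end, add FOLLOW(<param>) = { $, h, r }.
Union: FOLLOW(<stmt>) = { $, h, r }.

{ $, h, r }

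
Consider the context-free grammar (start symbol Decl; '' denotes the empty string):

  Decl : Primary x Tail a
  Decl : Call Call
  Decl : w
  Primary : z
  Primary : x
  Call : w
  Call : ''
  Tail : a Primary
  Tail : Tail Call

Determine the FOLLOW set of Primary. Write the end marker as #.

{ a, w, x }

In Decl : Primary x Tail a: add FIRST(x Tail a) = { x }.
In Tail : a Primary: Primary is at the end, add FOLLOW(Tail) = { a, w }.
Union: FOLLOW(Primary) = { a, w, x }.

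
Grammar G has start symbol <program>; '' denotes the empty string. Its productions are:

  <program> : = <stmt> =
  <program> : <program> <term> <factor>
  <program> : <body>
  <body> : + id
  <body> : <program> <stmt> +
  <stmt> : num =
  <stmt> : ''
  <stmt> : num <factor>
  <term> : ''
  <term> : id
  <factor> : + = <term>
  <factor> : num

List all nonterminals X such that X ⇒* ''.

Directly nullable (have an ''-production): <stmt>, <term>.
No other nonterminal has a production whose RHS symbols are all nullable.

{ <stmt>, <term> }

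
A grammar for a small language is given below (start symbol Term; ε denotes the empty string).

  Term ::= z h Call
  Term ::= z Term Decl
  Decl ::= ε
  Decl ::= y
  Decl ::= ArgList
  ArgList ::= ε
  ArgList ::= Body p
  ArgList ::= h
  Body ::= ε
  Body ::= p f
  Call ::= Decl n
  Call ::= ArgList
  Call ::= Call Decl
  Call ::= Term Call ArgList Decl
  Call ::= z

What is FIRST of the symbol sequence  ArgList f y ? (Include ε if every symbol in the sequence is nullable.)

Add FIRST(ArgList)\{ε} = { h, p }; ArgList is nullable, continue.
f is a terminal; add {f} and stop.

{ f, h, p }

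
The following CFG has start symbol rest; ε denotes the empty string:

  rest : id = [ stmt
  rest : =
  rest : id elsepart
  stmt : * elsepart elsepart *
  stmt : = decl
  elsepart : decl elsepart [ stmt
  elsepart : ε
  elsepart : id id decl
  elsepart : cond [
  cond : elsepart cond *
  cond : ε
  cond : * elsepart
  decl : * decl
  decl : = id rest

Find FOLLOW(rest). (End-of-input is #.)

{ #, *, =, [, id }

rest is the start symbol, so # ∈ FOLLOW(rest).
In decl : = id rest: rest is at the end, add FOLLOW(decl) = { #, *, =, [, id }.
Union: FOLLOW(rest) = { #, *, =, [, id }.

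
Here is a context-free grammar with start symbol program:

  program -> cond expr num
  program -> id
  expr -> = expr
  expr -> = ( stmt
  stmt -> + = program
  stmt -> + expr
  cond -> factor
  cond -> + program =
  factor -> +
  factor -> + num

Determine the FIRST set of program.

{ +, id }

From program -> cond expr num: add FIRST(cond) = { + }.
program -> id contributes {id}.
Union: FIRST(program) = { +, id }.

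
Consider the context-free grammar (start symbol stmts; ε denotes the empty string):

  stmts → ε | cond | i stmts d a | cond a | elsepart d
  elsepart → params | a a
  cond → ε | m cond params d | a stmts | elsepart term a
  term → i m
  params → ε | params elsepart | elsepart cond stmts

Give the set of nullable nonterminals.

{ cond, elsepart, params, stmts }

Directly nullable (have an ε-production): stmts, cond, params.
elsepart → params with every symbol nullable, so elsepart is nullable.
No other nonterminal has a production whose RHS symbols are all nullable.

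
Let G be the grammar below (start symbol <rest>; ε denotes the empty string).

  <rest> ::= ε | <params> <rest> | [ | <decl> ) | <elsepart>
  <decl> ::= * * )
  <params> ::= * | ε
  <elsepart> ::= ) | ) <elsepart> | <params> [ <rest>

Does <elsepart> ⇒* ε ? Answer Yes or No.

No

Nullable nonterminals: <params>, <rest>.
No production of <elsepart> has an RHS whose symbols are all nullable, so <elsepart> is not nullable.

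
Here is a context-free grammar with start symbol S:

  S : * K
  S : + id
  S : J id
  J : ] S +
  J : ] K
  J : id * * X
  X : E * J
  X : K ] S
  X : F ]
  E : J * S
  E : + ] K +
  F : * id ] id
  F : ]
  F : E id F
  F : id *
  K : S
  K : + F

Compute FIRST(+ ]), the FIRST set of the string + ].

{ + }

+ is a terminal; add {+} and stop.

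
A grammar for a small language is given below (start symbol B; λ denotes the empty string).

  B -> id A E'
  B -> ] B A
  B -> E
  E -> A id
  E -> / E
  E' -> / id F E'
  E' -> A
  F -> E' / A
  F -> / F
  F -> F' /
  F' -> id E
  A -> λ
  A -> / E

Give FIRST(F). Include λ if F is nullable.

{ /, id }

From F -> E' / A: E' nullable, take FIRST(E') ∪ {/} = { / }.
F -> / F contributes {/}.
From F -> F' /: add FIRST(F') = { id }.
Union: FIRST(F) = { /, id }.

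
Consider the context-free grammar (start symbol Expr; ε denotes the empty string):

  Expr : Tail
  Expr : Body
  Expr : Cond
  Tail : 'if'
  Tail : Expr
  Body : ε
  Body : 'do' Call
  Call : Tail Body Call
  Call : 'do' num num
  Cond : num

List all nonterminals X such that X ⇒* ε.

Directly nullable (have an ε-production): Body.
Tail : Expr with every symbol nullable, so Tail is nullable.
Expr : Tail with every symbol nullable, so Expr is nullable.
No other nonterminal has a production whose RHS symbols are all nullable.

{ Body, Expr, Tail }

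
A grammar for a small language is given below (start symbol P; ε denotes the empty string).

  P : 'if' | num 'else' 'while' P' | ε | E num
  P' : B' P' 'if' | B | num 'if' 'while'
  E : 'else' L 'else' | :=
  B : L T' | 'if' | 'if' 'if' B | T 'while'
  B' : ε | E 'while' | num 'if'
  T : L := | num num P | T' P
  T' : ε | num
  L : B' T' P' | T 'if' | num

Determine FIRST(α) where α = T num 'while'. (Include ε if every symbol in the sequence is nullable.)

{ 'else', 'if', 'while', :=, num }

Add FIRST(T)\{ε} = { 'else', 'if', 'while', :=, num }; T is nullable, continue.
num is a terminal; add {num} and stop.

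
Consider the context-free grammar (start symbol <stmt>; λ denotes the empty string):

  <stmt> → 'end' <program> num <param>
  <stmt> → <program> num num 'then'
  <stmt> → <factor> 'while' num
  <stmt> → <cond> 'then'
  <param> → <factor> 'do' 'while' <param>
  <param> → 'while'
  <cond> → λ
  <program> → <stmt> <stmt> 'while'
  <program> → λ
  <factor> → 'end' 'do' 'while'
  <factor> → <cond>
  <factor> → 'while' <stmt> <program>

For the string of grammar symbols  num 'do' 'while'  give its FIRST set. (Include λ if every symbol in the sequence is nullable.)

num is a terminal; add {num} and stop.

{ num }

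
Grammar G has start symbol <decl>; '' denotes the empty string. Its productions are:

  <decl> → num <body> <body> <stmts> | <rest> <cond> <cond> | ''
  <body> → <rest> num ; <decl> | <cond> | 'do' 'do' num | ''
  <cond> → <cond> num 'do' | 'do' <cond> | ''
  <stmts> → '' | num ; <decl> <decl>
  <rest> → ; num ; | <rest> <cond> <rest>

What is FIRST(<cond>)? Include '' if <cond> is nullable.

From <cond> → <cond> num 'do': <cond> nullable, take FIRST(<cond>) ∪ {num} = { 'do', num }.
<cond> → 'do' <cond> contributes {'do'}.
<cond> → '' contributes ''.
Union: FIRST(<cond>) = { 'do', num, '' }.

{ 'do', num, '' }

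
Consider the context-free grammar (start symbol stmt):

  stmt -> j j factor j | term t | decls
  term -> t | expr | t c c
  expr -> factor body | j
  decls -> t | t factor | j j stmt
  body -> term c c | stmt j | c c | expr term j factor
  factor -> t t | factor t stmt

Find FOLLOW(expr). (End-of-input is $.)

{ c, j, t }

In term -> expr: expr is at the end, add FOLLOW(term) = { c, j, t }.
In body -> expr term j factor: add FIRST(term j factor) = { j, t }.
Union: FOLLOW(expr) = { c, j, t }.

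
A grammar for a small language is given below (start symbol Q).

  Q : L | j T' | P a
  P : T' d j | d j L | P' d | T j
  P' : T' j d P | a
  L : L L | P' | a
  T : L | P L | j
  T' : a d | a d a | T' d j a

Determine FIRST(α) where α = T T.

{ a, d, j }

Add FIRST(T) = { a, d, j }; T is not nullable, stop.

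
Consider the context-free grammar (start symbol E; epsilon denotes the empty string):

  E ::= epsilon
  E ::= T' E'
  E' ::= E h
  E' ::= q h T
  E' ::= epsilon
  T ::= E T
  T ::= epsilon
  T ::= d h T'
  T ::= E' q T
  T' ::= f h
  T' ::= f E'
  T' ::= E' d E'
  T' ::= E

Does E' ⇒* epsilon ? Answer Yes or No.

E' has an epsilon-production, so E' ⇒ epsilon.

Yes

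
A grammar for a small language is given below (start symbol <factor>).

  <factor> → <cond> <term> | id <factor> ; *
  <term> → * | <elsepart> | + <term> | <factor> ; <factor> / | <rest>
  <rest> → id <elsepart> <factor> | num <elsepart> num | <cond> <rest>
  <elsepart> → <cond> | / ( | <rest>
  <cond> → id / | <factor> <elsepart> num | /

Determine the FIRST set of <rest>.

<rest> → id <elsepart> <factor> contributes {id}.
<rest> → num <elsepart> num contributes {num}.
From <rest> → <cond> <rest>: add FIRST(<cond>) = { /, id }.
Union: FIRST(<rest>) = { /, id, num }.

{ /, id, num }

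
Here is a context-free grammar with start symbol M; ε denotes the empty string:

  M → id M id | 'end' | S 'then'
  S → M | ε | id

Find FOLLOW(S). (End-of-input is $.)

In M → S 'then': add FIRST('then') = { 'then' }.
Union: FOLLOW(S) = { 'then' }.

{ 'then' }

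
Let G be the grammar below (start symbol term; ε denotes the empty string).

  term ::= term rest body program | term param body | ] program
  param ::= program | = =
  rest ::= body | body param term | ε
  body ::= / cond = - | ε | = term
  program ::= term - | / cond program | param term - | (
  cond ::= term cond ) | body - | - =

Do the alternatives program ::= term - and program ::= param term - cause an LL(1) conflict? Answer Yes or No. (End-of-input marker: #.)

FIRST(term -) = { ] } and FIRST(param term -) = { (, /, =, ] }.
Both contain ], so the two alternatives are not disjoint — LL(1) conflict.

Yes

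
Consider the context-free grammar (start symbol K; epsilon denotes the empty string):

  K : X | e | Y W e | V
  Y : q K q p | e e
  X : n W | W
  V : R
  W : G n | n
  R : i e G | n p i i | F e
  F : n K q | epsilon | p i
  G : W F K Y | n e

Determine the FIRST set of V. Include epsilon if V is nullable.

{ e, i, n, p }

From V : R: add FIRST(R) = { e, i, n, p }.
Union: FIRST(V) = { e, i, n, p }.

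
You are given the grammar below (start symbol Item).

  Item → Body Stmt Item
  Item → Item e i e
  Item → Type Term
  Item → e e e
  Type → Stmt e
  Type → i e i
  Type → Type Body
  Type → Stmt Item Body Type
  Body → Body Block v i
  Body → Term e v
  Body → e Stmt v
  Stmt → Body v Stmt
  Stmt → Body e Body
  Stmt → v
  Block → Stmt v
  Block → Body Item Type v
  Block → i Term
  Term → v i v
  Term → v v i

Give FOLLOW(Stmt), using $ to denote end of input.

In Item → Body Stmt Item: add FIRST(Item) = { e, i, v }.
In Type → Stmt e: add FIRST(e) = { e }.
In Type → Stmt Item Body Type: add FIRST(Item Body Type) = { e, i, v }.
In Body → e Stmt v: add FIRST(v) = { v }.
In Stmt → Body v Stmt: Stmt is at the end, add FOLLOW(Stmt) = { e, i, v }.
In Block → Stmt v: add FIRST(v) = { v }.
Union: FOLLOW(Stmt) = { e, i, v }.

{ e, i, v }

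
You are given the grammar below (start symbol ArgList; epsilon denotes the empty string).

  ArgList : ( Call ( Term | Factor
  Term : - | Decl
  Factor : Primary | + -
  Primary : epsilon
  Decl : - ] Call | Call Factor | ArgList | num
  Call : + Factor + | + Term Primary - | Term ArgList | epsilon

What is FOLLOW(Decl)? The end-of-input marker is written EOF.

In Term : Decl: Decl is at the end, add FOLLOW(Term) = { EOF, (, +, - }.
Union: FOLLOW(Decl) = { EOF, (, +, - }.

{ EOF, (, +, - }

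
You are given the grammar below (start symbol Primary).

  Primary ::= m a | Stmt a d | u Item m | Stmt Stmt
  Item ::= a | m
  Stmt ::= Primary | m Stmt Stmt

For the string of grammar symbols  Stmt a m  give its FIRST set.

Add FIRST(Stmt) = { m, u }; Stmt is not nullable, stop.

{ m, u }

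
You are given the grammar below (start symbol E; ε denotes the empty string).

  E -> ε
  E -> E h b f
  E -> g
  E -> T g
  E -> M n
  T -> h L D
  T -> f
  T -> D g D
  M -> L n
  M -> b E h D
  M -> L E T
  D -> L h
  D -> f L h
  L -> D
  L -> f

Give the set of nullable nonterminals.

Directly nullable (have an ε-production): E.
No other nonterminal has a production whose RHS symbols are all nullable.

{ E }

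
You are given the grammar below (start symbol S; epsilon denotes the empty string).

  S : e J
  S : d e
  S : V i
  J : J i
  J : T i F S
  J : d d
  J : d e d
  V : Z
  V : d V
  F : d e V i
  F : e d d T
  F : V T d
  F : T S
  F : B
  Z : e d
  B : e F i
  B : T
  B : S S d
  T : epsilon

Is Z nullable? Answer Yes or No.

No

Nullable nonterminals: B, F, T.
No production of Z has an RHS whose symbols are all nullable, so Z is not nullable.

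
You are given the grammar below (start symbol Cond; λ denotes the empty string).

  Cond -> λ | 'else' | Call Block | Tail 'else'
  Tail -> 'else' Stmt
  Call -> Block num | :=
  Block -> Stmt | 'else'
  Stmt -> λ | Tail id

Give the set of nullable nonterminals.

Directly nullable (have an λ-production): Cond, Stmt.
Block -> Stmt with every symbol nullable, so Block is nullable.
No other nonterminal has a production whose RHS symbols are all nullable.

{ Block, Cond, Stmt }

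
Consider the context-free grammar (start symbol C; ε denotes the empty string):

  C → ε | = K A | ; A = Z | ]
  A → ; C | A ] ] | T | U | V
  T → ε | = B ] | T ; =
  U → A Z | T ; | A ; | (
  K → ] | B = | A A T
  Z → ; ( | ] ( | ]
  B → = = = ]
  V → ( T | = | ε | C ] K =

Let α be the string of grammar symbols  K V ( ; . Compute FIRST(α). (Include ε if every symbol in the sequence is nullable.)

{ (, ;, =, ] }

Add FIRST(K)\{ε} = { (, ;, =, ] }; K is nullable, continue.
Add FIRST(V)\{ε} = { (, ;, =, ] }; V is nullable, continue.
( is a terminal; add {(} and stop.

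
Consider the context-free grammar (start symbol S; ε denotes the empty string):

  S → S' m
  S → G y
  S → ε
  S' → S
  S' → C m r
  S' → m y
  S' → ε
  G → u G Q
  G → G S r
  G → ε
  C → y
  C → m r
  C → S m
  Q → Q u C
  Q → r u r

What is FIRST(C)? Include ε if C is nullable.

{ m, r, u, y }

C → y contributes {y}.
C → m r contributes {m}.
From C → S m: S nullable, take FIRST(S) ∪ {m} = { m, r, u, y }.
Union: FIRST(C) = { m, r, u, y }.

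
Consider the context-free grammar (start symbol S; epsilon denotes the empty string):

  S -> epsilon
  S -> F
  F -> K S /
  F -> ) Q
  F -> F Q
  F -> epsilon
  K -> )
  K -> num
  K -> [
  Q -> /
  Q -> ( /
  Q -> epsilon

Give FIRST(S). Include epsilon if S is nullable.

{ (, ), /, [, num, epsilon }

S -> epsilon contributes epsilon.
From S -> F: add FIRST(F) = { (, ), /, [, num, epsilon } (including epsilon since F is nullable).
Union: FIRST(S) = { (, ), /, [, num, epsilon }.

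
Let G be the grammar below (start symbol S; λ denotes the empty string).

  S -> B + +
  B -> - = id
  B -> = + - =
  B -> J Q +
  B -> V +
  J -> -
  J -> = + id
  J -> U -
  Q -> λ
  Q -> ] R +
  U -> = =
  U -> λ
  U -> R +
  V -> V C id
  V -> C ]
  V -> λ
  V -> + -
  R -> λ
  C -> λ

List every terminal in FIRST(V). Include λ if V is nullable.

From V -> V C id: V, C nullable, take FIRST(V) ∪ FIRST(C) ∪ {id} = { +, ], id }.
From V -> C ]: C nullable, take FIRST(C) ∪ {]} = { ] }.
V -> λ contributes λ.
V -> + - contributes {+}.
Union: FIRST(V) = { +, ], id, λ }.

{ +, ], id, λ }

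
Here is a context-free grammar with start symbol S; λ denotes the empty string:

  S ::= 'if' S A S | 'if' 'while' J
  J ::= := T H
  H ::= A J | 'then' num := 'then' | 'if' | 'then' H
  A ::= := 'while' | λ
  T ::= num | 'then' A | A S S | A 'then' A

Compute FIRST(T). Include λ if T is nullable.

{ 'if', 'then', :=, num }

T ::= num contributes {num}.
T ::= 'then' A contributes {'then'}.
From T ::= A S S: A nullable, take FIRST(A) ∪ FIRST(S) = { 'if', := }.
From T ::= A 'then' A: A nullable, take FIRST(A) ∪ {'then'} = { 'then', := }.
Union: FIRST(T) = { 'if', 'then', :=, num }.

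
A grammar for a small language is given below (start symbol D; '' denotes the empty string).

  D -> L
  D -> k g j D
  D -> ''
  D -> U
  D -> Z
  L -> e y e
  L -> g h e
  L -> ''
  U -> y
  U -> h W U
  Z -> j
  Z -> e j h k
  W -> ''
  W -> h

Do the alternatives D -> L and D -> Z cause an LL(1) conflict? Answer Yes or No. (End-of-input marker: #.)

Yes

FIRST(L) = { e, g, '' } and FIRST(Z) = { e, j }.
Both contain e, so the two alternatives are not disjoint — LL(1) conflict.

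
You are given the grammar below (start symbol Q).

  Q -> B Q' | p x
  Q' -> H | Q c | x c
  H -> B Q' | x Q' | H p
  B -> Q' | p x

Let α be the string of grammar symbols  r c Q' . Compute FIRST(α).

r is a terminal; add {r} and stop.

{ r }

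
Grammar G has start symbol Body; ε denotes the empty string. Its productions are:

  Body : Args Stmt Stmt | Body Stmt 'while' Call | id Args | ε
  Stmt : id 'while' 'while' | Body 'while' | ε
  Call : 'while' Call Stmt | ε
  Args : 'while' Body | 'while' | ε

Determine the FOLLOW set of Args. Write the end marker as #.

{ #, 'while', id }

In Body : Args Stmt Stmt: add FIRST(Stmt Stmt)\{ε} = { 'while', id }.
  Since Stmt Stmt is nullable, also add FOLLOW(Body) = { #, 'while', id }.
In Body : id Args: Args is at the end, add FOLLOW(Body) = { #, 'while', id }.
Union: FOLLOW(Args) = { #, 'while', id }.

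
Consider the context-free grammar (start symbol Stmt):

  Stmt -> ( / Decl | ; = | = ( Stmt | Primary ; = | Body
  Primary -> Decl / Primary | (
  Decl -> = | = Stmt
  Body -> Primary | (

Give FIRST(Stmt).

Stmt -> ( / Decl contributes {(}.
Stmt -> ; = contributes {;}.
Stmt -> = ( Stmt contributes {=}.
From Stmt -> Primary ; =: add FIRST(Primary) = { (, = }.
From Stmt -> Body: add FIRST(Body) = { (, = }.
Union: FIRST(Stmt) = { (, ;, = }.

{ (, ;, = }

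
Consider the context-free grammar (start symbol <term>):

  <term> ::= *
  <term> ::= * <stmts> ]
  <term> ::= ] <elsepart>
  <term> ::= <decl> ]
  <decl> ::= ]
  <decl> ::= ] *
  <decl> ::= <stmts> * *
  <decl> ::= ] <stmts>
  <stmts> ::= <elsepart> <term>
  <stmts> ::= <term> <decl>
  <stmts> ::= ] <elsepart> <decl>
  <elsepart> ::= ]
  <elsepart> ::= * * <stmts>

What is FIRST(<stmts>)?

{ *, ] }

From <stmts> ::= <elsepart> <term>: add FIRST(<elsepart>) = { *, ] }.
From <stmts> ::= <term> <decl>: add FIRST(<term>) = { *, ] }.
<stmts> ::= ] <elsepart> <decl> contributes {]}.
Union: FIRST(<stmts>) = { *, ] }.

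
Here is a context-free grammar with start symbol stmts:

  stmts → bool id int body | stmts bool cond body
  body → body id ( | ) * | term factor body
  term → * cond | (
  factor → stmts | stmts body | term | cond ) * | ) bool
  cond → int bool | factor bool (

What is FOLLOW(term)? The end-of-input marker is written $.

{ (, ), *, bool, int }

In body → term factor body: add FIRST(factor body) = { (, ), *, bool, int }.
In factor → term: term is at the end, add FOLLOW(factor) = { (, ), *, bool }.
Union: FOLLOW(term) = { (, ), *, bool, int }.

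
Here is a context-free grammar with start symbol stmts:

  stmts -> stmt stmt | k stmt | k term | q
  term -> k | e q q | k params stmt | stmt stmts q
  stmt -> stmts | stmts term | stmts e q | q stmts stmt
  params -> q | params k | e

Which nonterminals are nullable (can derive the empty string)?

{ } (none)

No nonterminal has an empty production or an RHS whose symbols are all nullable.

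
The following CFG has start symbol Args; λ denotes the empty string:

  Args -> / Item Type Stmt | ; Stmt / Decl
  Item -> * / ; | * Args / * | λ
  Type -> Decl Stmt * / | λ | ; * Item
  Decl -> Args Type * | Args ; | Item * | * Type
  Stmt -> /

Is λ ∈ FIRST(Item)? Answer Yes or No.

Yes

Item has an λ-production, so Item ⇒ λ.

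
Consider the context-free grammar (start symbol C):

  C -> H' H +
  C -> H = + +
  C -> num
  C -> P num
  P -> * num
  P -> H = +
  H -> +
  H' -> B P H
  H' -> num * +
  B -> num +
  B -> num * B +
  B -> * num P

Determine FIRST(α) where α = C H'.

Add FIRST(C) = { *, +, num }; C is not nullable, stop.

{ *, +, num }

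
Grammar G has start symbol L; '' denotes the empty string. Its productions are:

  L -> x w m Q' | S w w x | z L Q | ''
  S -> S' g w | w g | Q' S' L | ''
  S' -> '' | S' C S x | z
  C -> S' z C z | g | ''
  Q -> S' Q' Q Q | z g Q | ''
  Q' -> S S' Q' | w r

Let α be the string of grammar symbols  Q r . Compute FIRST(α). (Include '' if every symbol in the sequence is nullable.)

{ g, r, w, x, z }

Add FIRST(Q)\{''} = { g, w, x, z }; Q is nullable, continue.
r is a terminal; add {r} and stop.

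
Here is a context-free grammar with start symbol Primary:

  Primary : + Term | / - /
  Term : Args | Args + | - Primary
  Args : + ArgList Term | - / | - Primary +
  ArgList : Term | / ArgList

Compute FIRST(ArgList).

{ +, -, / }

From ArgList : Term: add FIRST(Term) = { +, - }.
ArgList : / ArgList contributes {/}.
Union: FIRST(ArgList) = { +, -, / }.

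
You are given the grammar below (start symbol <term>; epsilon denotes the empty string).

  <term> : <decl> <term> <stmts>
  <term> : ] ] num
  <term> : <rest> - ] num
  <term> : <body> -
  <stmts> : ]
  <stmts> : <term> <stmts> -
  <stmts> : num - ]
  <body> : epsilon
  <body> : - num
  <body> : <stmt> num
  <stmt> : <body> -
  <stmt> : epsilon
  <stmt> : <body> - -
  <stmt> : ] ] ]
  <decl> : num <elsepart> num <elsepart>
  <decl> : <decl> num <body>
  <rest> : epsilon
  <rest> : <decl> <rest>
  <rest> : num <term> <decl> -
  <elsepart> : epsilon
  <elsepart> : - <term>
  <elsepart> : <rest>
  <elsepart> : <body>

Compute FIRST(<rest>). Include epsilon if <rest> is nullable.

<rest> : epsilon contributes epsilon.
From <rest> : <decl> <rest>: add FIRST(<decl>) = { num }.
<rest> : num <term> <decl> - contributes {num}.
Union: FIRST(<rest>) = { num, epsilon }.

{ num, epsilon }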